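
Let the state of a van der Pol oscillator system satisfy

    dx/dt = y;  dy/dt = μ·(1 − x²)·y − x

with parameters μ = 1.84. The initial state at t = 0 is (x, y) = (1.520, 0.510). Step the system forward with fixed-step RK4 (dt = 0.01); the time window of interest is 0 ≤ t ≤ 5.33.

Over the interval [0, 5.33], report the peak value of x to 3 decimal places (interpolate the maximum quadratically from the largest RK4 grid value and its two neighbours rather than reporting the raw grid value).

max x = 1.575

t=0.000: state=(1.520, 0.510)
step 1 (dt=0.01): k1=(0.510, -2.750), k2=(0.496, -2.726), k3=(0.496, -2.726), k4=(0.483, -2.702); state += dt/6·(k1+2k2+2k3+k4)
t=0.010: state=(1.525, 0.483)
t=0.020: state=(1.530, 0.456)
t=0.030: state=(1.534, 0.430)
continuing one RK4 step at a time; state shown every 20 steps (Δt=0.2):
t=0.200: state=(1.574, 0.061)
t=0.400: state=(1.557, -0.207)
t=0.600: state=(1.498, -0.369)
t=0.800: state=(1.412, -0.484)
t=1.000: state=(1.305, -0.589)
t=1.200: state=(1.176, -0.709)
t=1.400: state=(1.019, -0.870)
t=1.600: state=(0.823, -1.108)
t=1.800: state=(0.566, -1.491)
t=2.000: state=(0.210, -2.120)
t=2.200: state=(-0.302, -3.033)
t=2.400: state=(-0.983, -3.594)
t=2.600: state=(-1.619, -2.478)
t=2.800: state=(-1.940, -0.833)
t=3.000: state=(-2.014, -0.039)
t=3.200: state=(-1.990, 0.230)
t=3.400: state=(-1.933, 0.324)
t=3.600: state=(-1.863, 0.370)
t=3.800: state=(-1.786, 0.403)
t=4.000: state=(-1.702, 0.437)
t=4.200: state=(-1.611, 0.476)
t=4.400: state=(-1.511, 0.524)
t=4.600: state=(-1.400, 0.587)
t=4.800: state=(-1.275, 0.672)
t=5.000: state=(-1.129, 0.793)
t=5.200: state=(-0.954, 0.974)
t=5.330: state=(-0.817, 1.143)
largest grid value and its neighbours: x(0.230)=1.57481, x(0.240)=1.57484, x(0.250)=1.57472
parabola through these three points peaks at t≈0.237 with x≈1.57485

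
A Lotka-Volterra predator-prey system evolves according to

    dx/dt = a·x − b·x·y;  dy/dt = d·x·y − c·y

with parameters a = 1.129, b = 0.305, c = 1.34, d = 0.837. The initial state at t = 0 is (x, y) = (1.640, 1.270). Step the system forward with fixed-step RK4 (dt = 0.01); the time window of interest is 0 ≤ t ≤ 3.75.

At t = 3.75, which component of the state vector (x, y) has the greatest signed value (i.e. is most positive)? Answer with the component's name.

t=0.000: state=(1.640, 1.270)
step 1 (dt=0.01): k1=(1.216, 0.042), k2=(1.221, 0.048), k3=(1.221, 0.048), k4=(1.225, 0.055); state += dt/6·(k1+2k2+2k3+k4)
t=0.010: state=(1.652, 1.270)
t=0.020: state=(1.665, 1.271)
t=0.030: state=(1.677, 1.272)
continuing one RK4 step at a time; state shown every 20 steps (Δt=0.2):
t=0.200: state=(1.901, 1.306)
t=0.400: state=(2.194, 1.407)
t=0.600: state=(2.510, 1.595)
t=0.800: state=(2.830, 1.908)
t=1.000: state=(3.113, 2.402)
t=1.200: state=(3.299, 3.148)
t=1.400: state=(3.310, 4.199)
t=1.600: state=(3.088, 5.506)
t=1.800: state=(2.655, 6.827)
t=2.000: state=(2.125, 7.793)
t=2.200: state=(1.632, 8.153)
t=2.400: state=(1.249, 7.924)
t=2.600: state=(0.983, 7.296)
t=2.800: state=(0.809, 6.476)
t=3.000: state=(0.701, 5.617)
t=3.200: state=(0.640, 4.804)
t=3.400: state=(0.612, 4.079)
t=3.600: state=(0.610, 3.455)
t=3.750: state=(0.623, 3.053)
compare at T: x=0.623, y=3.053

largest component: y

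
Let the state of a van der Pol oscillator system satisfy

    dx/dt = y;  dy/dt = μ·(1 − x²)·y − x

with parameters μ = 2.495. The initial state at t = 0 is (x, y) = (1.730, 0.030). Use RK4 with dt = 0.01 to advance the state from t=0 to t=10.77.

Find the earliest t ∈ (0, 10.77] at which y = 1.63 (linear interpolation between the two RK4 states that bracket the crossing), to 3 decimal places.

t = 6.250

t=0.000: state=(1.730, 0.030)
step 1 (dt=0.01): k1=(0.030, -1.879), k2=(0.021, -1.833), k3=(0.021, -1.834), k4=(0.012, -1.788); state += dt/6·(k1+2k2+2k3+k4)
t=0.010: state=(1.730, 0.012)
t=0.020: state=(1.730, -0.006)
t=0.030: state=(1.730, -0.022)
continuing one RK4 step at a time; state shown every 50 steps (Δt=0.5):
t=0.500: state=(1.624, -0.334)
t=1.000: state=(1.428, -0.450)
t=1.500: state=(1.161, -0.647)
t=2.000: state=(0.722, -1.237)
t=2.500: state=(-0.399, -3.801)
t=3.000: state=(-1.972, -0.729)
t=3.500: state=(-1.968, 0.246)
t=4.000: state=(-1.830, 0.298)
t=4.500: state=(-1.669, 0.347)
t=5.000: state=(-1.477, 0.428)
t=5.500: state=(-1.228, 0.589)
t=6.000: state=(-0.845, 1.033)
t=6.250: state=(-0.522, 1.630)
next step: t=6.260: state=(-0.505, 1.665) — y has crossed 1.63
linear interpolation between t=6.250 (1.62968) and t=6.260 (1.66508) → t≈6.250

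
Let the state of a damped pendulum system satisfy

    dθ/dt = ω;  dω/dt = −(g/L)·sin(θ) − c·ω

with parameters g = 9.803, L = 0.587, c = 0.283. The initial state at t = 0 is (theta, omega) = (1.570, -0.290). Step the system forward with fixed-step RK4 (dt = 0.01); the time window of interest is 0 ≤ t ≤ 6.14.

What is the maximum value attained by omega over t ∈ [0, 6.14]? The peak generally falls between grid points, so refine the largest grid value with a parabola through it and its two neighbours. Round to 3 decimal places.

max omega = 4.866

t=0.000: state=(1.570, -0.290)
step 1 (dt=0.01): k1=(-0.290, -16.618), k2=(-0.373, -16.595), k3=(-0.373, -16.595), k4=(-0.456, -16.571); state += dt/6·(k1+2k2+2k3+k4)
t=0.010: state=(1.566, -0.456)
t=0.020: state=(1.561, -0.621)
t=0.030: state=(1.554, -0.786)
continuing one RK4 step at a time; state shown every 20 steps (Δt=0.2):
t=0.200: state=(1.188, -3.469)
t=0.400: state=(0.260, -5.418)
t=0.600: state=(-0.762, -4.273)
t=0.800: state=(-1.320, -1.188)
t=1.000: state=(-1.232, 2.029)
t=1.200: state=(-0.556, 4.475)
t=1.400: state=(0.390, 4.473)
t=1.600: state=(1.063, 2.005)
t=1.800: state=(1.155, -1.081)
t=2.000: state=(0.664, -3.636)
t=2.200: state=(-0.168, -4.230)
t=2.400: state=(-0.856, -2.341)
t=2.600: state=(-1.042, 0.511)
t=2.800: state=(-0.674, 3.009)
t=3.000: state=(0.051, 3.851)
t=3.200: state=(0.706, 2.379)
t=3.400: state=(0.928, -0.211)
t=3.600: state=(0.637, -2.567)
t=3.800: state=(-0.000, -3.461)
t=4.000: state=(-0.602, -2.250)
t=4.200: state=(-0.825, 0.092)
t=4.400: state=(-0.577, 2.262)
t=4.600: state=(-0.010, 3.100)
t=4.800: state=(0.532, 2.038)
t=5.000: state=(0.734, -0.086)
t=5.200: state=(0.508, -2.050)
t=5.400: state=(-0.002, -2.772)
t=5.600: state=(-0.483, -1.787)
t=5.800: state=(-0.653, 0.146)
t=6.000: state=(-0.437, 1.897)
t=6.140: state=(-0.123, 2.467)
largest grid value and its neighbours: omega(1.290)=4.86162, omega(1.300)=4.86575, omega(1.310)=4.86179
parabola through these three points peaks at t≈1.300 with omega≈4.86575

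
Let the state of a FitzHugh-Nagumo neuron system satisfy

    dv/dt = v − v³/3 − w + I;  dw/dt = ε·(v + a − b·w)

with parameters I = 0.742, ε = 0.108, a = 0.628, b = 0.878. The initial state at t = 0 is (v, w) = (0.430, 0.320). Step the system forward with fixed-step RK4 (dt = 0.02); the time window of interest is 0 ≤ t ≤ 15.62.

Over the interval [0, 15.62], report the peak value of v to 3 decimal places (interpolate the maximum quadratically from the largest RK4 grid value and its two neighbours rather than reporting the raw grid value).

max v = 1.757

t=0.000: state=(0.430, 0.320)
step 1 (dt=0.02): k1=(0.825, 0.084), k2=(0.831, 0.085), k3=(0.831, 0.085), k4=(0.837, 0.086); state += dt/6·(k1+2k2+2k3+k4)
t=0.020: state=(0.447, 0.322)
t=0.040: state=(0.463, 0.323)
t=0.060: state=(0.481, 0.325)
continuing one RK4 step at a time; state shown every 50 steps (Δt=1):
t=1.000: state=(1.380, 0.450)
t=2.000: state=(1.750, 0.642)
t=3.000: state=(1.724, 0.829)
t=4.000: state=(1.643, 0.992)
t=5.000: state=(1.556, 1.132)
t=6.000: state=(1.466, 1.249)
t=7.000: state=(1.373, 1.347)
t=8.000: state=(1.275, 1.427)
t=9.000: state=(1.170, 1.488)
t=10.000: state=(1.053, 1.533)
t=11.000: state=(0.911, 1.560)
t=12.000: state=(0.722, 1.568)
t=13.000: state=(0.414, 1.551)
t=14.000: state=(-0.240, 1.489)
t=15.000: state=(-1.449, 1.332)
t=15.620: state=(-1.823, 1.187)
largest grid value and its neighbours: v(2.240)=1.75715, v(2.260)=1.75716, v(2.280)=1.75709
parabola through these three points peaks at t≈2.252 with v≈1.75716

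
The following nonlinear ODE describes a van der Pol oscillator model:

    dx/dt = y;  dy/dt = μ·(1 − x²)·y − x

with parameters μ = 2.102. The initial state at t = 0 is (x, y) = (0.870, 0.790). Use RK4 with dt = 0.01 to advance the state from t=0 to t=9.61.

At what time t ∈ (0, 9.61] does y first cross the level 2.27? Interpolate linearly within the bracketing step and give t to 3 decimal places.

t = 5.811

t=0.000: state=(0.870, 0.790)
step 1 (dt=0.01): k1=(0.790, -0.466), k2=(0.788, -0.483), k3=(0.788, -0.483), k4=(0.785, -0.499); state += dt/6·(k1+2k2+2k3+k4)
t=0.010: state=(0.878, 0.785)
t=0.020: state=(0.886, 0.780)
t=0.030: state=(0.893, 0.775)
continuing one RK4 step at a time; state shown every 50 steps (Δt=0.5):
t=0.500: state=(1.150, 0.258)
t=1.000: state=(1.128, -0.310)
t=1.500: state=(0.852, -0.823)
t=2.000: state=(0.192, -2.068)
t=2.500: state=(-1.382, -3.259)
t=3.000: state=(-1.989, 0.041)
t=3.500: state=(-1.869, 0.326)
t=4.000: state=(-1.689, 0.395)
t=4.500: state=(-1.469, 0.495)
t=5.000: state=(-1.178, 0.697)
t=5.500: state=(-0.715, 1.266)
t=5.810: state=(-0.190, 2.266)
next step: t=5.820: state=(-0.167, 2.315) — y has crossed 2.27
linear interpolation between t=5.810 (2.26614) and t=5.820 (2.31453) → t≈5.811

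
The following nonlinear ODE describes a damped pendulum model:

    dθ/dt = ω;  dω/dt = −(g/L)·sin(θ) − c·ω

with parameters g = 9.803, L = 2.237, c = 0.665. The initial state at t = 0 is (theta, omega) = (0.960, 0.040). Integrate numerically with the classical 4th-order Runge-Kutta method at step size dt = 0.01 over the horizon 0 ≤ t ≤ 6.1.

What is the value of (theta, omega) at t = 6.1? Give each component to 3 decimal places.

(theta, omega) = (0.118, 0.049)

t=0.000: state=(0.960, 0.040)
step 1 (dt=0.01): k1=(0.040, -3.616), k2=(0.022, -3.605), k3=(0.022, -3.605), k4=(0.004, -3.593); state += dt/6·(k1+2k2+2k3+k4)
t=0.010: state=(0.960, 0.004)
t=0.020: state=(0.960, -0.032)
t=0.030: state=(0.960, -0.067)
continuing one RK4 step at a time; state shown every 20 steps (Δt=0.2):
t=0.200: state=(0.899, -0.628)
t=0.400: state=(0.719, -1.146)
t=0.600: state=(0.455, -1.458)
t=0.800: state=(0.152, -1.519)
t=1.000: state=(-0.136, -1.331)
t=1.200: state=(-0.367, -0.954)
t=1.400: state=(-0.512, -0.480)
t=1.600: state=(-0.559, 0.005)
t=1.800: state=(-0.514, 0.428)
t=2.000: state=(-0.395, 0.737)
t=2.200: state=(-0.229, 0.898)
t=2.400: state=(-0.047, 0.897)
t=2.600: state=(0.120, 0.752)
t=2.800: state=(0.247, 0.504)
t=3.000: state=(0.319, 0.208)
t=3.200: state=(0.330, -0.084)
t=3.400: state=(0.288, -0.326)
t=3.600: state=(0.205, -0.487)
t=3.800: state=(0.100, -0.551)
t=4.000: state=(-0.009, -0.519)
t=4.200: state=(-0.102, -0.406)
t=4.400: state=(-0.168, -0.242)
t=4.600: state=(-0.198, -0.060)
t=4.800: state=(-0.193, 0.109)
t=5.000: state=(-0.157, 0.239)
t=5.200: state=(-0.101, 0.315)
t=5.400: state=(-0.035, 0.331)
t=5.600: state=(0.028, 0.292)
t=5.800: state=(0.079, 0.210)
t=6.000: state=(0.111, 0.104)
t=6.100: state=(0.118, 0.049)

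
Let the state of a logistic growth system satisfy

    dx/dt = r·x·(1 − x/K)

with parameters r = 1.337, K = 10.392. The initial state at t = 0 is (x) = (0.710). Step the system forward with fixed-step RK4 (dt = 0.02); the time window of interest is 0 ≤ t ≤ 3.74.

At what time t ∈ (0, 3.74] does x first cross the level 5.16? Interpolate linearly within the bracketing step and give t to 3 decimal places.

t=0.000: state=(0.710)
step 1 (dt=0.02): k1=(0.884), k2=(0.895), k3=(0.895), k4=(0.905); state += dt/6·(k1+2k2+2k3+k4)
t=0.020: state=(0.728)
t=0.040: state=(0.746)
t=0.060: state=(0.765)
continuing one RK4 step at a time; state shown every 10 steps (Δt=0.2):
t=0.200: state=(0.909)
t=0.400: state=(1.156)
t=0.600: state=(1.461)
t=0.800: state=(1.830)
t=1.000: state=(2.268)
t=1.200: state=(2.778)
t=1.400: state=(3.354)
t=1.600: state=(3.988)
t=1.800: state=(4.662)
t=1.940: state=(5.147)
next step: t=1.960: state=(5.216) — x has crossed 5.16
linear interpolation between t=1.940 (5.14669) and t=1.960 (5.21616) → t≈1.944

t = 1.944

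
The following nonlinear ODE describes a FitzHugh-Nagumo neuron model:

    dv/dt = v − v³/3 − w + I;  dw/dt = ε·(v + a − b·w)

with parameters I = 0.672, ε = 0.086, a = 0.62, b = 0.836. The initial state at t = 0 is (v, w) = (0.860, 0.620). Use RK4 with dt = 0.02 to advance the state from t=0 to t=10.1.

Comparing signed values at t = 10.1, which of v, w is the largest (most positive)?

largest component: w

t=0.000: state=(0.860, 0.620)
step 1 (dt=0.02): k1=(0.700, 0.083), k2=(0.701, 0.083), k3=(0.701, 0.083), k4=(0.702, 0.084); state += dt/6·(k1+2k2+2k3+k4)
t=0.020: state=(0.874, 0.622)
t=0.040: state=(0.888, 0.623)
t=0.060: state=(0.902, 0.625)
continuing one RK4 step at a time; state shown every 25 steps (Δt=0.5):
t=0.500: state=(1.202, 0.668)
t=1.000: state=(1.455, 0.727)
t=1.500: state=(1.580, 0.792)
t=2.000: state=(1.618, 0.858)
t=2.500: state=(1.612, 0.922)
t=3.000: state=(1.588, 0.984)
t=3.500: state=(1.556, 1.042)
t=4.000: state=(1.520, 1.096)
t=4.500: state=(1.482, 1.147)
t=5.000: state=(1.442, 1.194)
t=5.500: state=(1.402, 1.238)
t=6.000: state=(1.360, 1.279)
t=6.500: state=(1.316, 1.317)
t=7.000: state=(1.271, 1.351)
t=7.500: state=(1.224, 1.382)
t=8.000: state=(1.174, 1.410)
t=8.500: state=(1.120, 1.435)
t=9.000: state=(1.062, 1.457)
t=9.500: state=(0.998, 1.475)
t=10.000: state=(0.925, 1.490)
t=10.100: state=(0.909, 1.492)
compare at T: v=0.909, w=1.492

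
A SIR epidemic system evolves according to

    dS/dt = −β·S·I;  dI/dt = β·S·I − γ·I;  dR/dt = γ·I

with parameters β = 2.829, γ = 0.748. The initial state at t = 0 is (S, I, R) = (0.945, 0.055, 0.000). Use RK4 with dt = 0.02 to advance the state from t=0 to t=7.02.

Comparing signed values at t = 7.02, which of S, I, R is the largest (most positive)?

largest component: R

t=0.000: state=(0.945, 0.055, 0.000)
step 1 (dt=0.02): k1=(-0.147, 0.106, 0.041), k2=(-0.150, 0.108, 0.042), k3=(-0.150, 0.108, 0.042), k4=(-0.152, 0.110, 0.043); state += dt/6·(k1+2k2+2k3+k4)
t=0.020: state=(0.942, 0.057, 0.001)
t=0.040: state=(0.939, 0.059, 0.002)
t=0.060: state=(0.936, 0.062, 0.003)
continuing one RK4 step at a time; state shown every 25 steps (Δt=0.5):
t=0.500: state=(0.832, 0.134, 0.034)
t=1.000: state=(0.631, 0.262, 0.107)
t=1.500: state=(0.399, 0.373, 0.228)
t=2.000: state=(0.229, 0.396, 0.375)
t=2.500: state=(0.135, 0.350, 0.515)
t=3.000: state=(0.086, 0.280, 0.634)
t=3.500: state=(0.061, 0.214, 0.726)
t=4.000: state=(0.047, 0.158, 0.795)
t=4.500: state=(0.039, 0.116, 0.846)
t=5.000: state=(0.034, 0.084, 0.883)
t=5.500: state=(0.030, 0.060, 0.909)
t=6.000: state=(0.028, 0.043, 0.929)
t=6.500: state=(0.027, 0.031, 0.942)
t=7.000: state=(0.026, 0.022, 0.952)
t=7.020: state=(0.026, 0.022, 0.952)
compare at T: S=0.026, I=0.022, R=0.952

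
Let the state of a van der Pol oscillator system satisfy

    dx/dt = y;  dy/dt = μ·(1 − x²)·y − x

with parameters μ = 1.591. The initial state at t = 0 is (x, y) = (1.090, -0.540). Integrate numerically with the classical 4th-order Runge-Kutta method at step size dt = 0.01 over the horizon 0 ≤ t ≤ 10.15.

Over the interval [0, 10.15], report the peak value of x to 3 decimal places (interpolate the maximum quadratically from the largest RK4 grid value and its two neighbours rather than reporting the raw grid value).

t=0.000: state=(1.090, -0.540)
step 1 (dt=0.01): k1=(-0.540, -0.928), k2=(-0.545, -0.929), k3=(-0.545, -0.929), k4=(-0.549, -0.931); state += dt/6·(k1+2k2+2k3+k4)
t=0.010: state=(1.085, -0.549)
t=0.020: state=(1.079, -0.559)
t=0.030: state=(1.073, -0.568)
continuing one RK4 step at a time; state shown every 50 steps (Δt=0.5):
t=0.500: state=(0.689, -1.121)
t=1.000: state=(-0.158, -2.454)
t=1.500: state=(-1.575, -2.202)
t=2.000: state=(-1.970, 0.087)
t=2.500: state=(-1.819, 0.419)
t=3.000: state=(-1.578, 0.546)
t=3.500: state=(-1.262, 0.744)
t=4.000: state=(-0.792, 1.212)
t=4.500: state=(0.097, 2.565)
t=5.000: state=(1.604, 2.348)
t=5.500: state=(2.013, -0.097)
t=6.000: state=(1.863, -0.410)
t=6.500: state=(1.629, -0.523)
t=7.000: state=(1.329, -0.696)
t=7.500: state=(0.899, -1.085)
t=8.000: state=(0.126, -2.210)
t=8.500: state=(-1.354, -2.961)
t=9.000: state=(-2.015, -0.087)
t=9.500: state=(-1.900, 0.384)
t=10.000: state=(-1.677, 0.501)
t=10.150: state=(-1.600, 0.538)
largest grid value and its neighbours: x(5.440)=2.01613, x(5.450)=2.01615, x(5.460)=2.01596
parabola through these three points peaks at t≈5.446 with x≈2.01616

max x = 2.016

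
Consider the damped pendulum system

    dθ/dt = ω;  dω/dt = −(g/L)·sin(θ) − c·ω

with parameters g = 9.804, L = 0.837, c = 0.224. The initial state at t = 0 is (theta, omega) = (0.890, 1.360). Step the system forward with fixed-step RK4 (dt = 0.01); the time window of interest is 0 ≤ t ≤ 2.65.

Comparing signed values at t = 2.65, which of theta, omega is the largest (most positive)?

largest component: theta

t=0.000: state=(0.890, 1.360)
step 1 (dt=0.01): k1=(1.360, -9.407), k2=(1.313, -9.446), k3=(1.313, -9.444), k4=(1.266, -9.482); state += dt/6·(k1+2k2+2k3+k4)
t=0.010: state=(0.903, 1.266)
t=0.020: state=(0.915, 1.170)
t=0.030: state=(0.927, 1.075)
continuing one RK4 step at a time; state shown every 10 steps (Δt=0.1):
t=0.100: state=(0.978, 0.393)
t=0.200: state=(0.969, -0.578)
t=0.300: state=(0.864, -1.489)
t=0.400: state=(0.675, -2.266)
t=0.500: state=(0.419, -2.821)
t=0.600: state=(0.121, -3.068)
t=0.700: state=(-0.183, -2.962)
t=0.800: state=(-0.460, -2.527)
t=0.900: state=(-0.680, -1.841)
t=1.000: state=(-0.823, -1.004)
t=1.100: state=(-0.879, -0.105)
t=1.200: state=(-0.845, 0.782)
t=1.300: state=(-0.725, 1.588)
t=1.400: state=(-0.532, 2.238)
t=1.500: state=(-0.286, 2.651)
t=1.600: state=(-0.012, 2.764)
t=1.700: state=(0.257, 2.559)
t=1.800: state=(0.490, 2.076)
t=1.900: state=(0.665, 1.393)
t=2.000: state=(0.765, 0.597)
t=2.100: state=(0.783, -0.232)
t=2.200: state=(0.720, -1.023)
t=2.300: state=(0.582, -1.707)
t=2.400: state=(0.385, -2.211)
t=2.500: state=(0.148, -2.468)
t=2.600: state=(-0.100, -2.441)
t=2.650: state=(-0.219, -2.321)
compare at T: theta=-0.219, omega=-2.321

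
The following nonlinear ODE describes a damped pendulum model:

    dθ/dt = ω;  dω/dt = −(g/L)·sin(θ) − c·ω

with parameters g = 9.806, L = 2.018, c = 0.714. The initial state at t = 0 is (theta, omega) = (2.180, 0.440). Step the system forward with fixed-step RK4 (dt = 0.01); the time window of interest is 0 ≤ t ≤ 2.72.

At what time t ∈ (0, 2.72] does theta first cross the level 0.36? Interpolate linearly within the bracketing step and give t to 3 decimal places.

t = 1.146

t=0.000: state=(2.180, 0.440)
step 1 (dt=0.01): k1=(0.440, -4.299), k2=(0.419, -4.278), k3=(0.419, -4.278), k4=(0.397, -4.257); state += dt/6·(k1+2k2+2k3+k4)
t=0.010: state=(2.184, 0.397)
t=0.020: state=(2.188, 0.355)
t=0.030: state=(2.191, 0.313)
continuing one RK4 step at a time; state shown every 10 steps (Δt=0.1):
t=0.100: state=(2.203, 0.029)
t=0.200: state=(2.187, -0.353)
t=0.300: state=(2.133, -0.717)
t=0.400: state=(2.044, -1.075)
t=0.500: state=(1.918, -1.430)
t=0.600: state=(1.758, -1.783)
t=0.700: state=(1.562, -2.127)
t=0.800: state=(1.333, -2.445)
t=0.900: state=(1.075, -2.713)
t=1.000: state=(0.793, -2.902)
t=1.100: state=(0.498, -2.982)
t=1.140: state=(0.379, -2.980)
next step: t=1.150: state=(0.349, -2.976) — theta has crossed 0.36
linear interpolation between t=1.140 (0.37870) and t=1.150 (0.34893) → t≈1.146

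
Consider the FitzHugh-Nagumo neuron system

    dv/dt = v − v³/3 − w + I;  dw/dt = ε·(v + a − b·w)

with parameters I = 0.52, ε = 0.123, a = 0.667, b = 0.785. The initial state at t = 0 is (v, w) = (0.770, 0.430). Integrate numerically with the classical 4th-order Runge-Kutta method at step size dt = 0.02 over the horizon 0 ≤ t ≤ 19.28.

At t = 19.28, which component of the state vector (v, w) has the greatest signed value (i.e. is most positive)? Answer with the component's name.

largest component: w

t=0.000: state=(0.770, 0.430)
step 1 (dt=0.02): k1=(0.708, 0.135), k2=(0.709, 0.136), k3=(0.709, 0.136), k4=(0.711, 0.137); state += dt/6·(k1+2k2+2k3+k4)
t=0.020: state=(0.784, 0.433)
t=0.040: state=(0.798, 0.435)
t=0.060: state=(0.813, 0.438)
continuing one RK4 step at a time; state shown every 50 steps (Δt=1):
t=1.000: state=(1.397, 0.599)
t=2.000: state=(1.568, 0.800)
t=3.000: state=(1.507, 0.986)
t=4.000: state=(1.391, 1.143)
t=5.000: state=(1.250, 1.271)
t=6.000: state=(1.081, 1.369)
t=7.000: state=(0.858, 1.436)
t=8.000: state=(0.501, 1.463)
t=9.000: state=(-0.265, 1.427)
t=10.000: state=(-1.610, 1.261)
t=11.000: state=(-1.939, 1.005)
t=12.000: state=(-1.878, 0.767)
t=13.000: state=(-1.792, 0.559)
t=14.000: state=(-1.705, 0.381)
t=15.000: state=(-1.619, 0.229)
t=16.000: state=(-1.533, 0.102)
t=17.000: state=(-1.447, -0.004)
t=18.000: state=(-1.359, -0.090)
t=19.000: state=(-1.270, -0.158)
t=19.280: state=(-1.245, -0.173)
compare at T: v=-1.245, w=-0.173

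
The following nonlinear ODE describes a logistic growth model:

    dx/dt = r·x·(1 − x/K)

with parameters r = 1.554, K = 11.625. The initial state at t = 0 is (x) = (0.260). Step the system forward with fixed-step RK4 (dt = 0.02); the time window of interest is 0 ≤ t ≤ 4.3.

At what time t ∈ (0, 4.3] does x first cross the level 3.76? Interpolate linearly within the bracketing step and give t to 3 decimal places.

t=0.000: state=(0.260)
step 1 (dt=0.02): k1=(0.395), k2=(0.401), k3=(0.401), k4=(0.407); state += dt/6·(k1+2k2+2k3+k4)
t=0.020: state=(0.268)
t=0.040: state=(0.276)
t=0.060: state=(0.285)
continuing one RK4 step at a time; state shown every 10 steps (Δt=0.2):
t=0.200: state=(0.352)
t=0.400: state=(0.475)
t=0.600: state=(0.639)
t=0.800: state=(0.854)
t=1.000: state=(1.135)
t=1.200: state=(1.496)
t=1.400: state=(1.950)
t=1.600: state=(2.507)
t=1.800: state=(3.171)
t=1.940: state=(3.697)
next step: t=1.960: state=(3.776) — x has crossed 3.76
linear interpolation between t=1.940 (3.69707) and t=1.960 (3.77587) → t≈1.956

t = 1.956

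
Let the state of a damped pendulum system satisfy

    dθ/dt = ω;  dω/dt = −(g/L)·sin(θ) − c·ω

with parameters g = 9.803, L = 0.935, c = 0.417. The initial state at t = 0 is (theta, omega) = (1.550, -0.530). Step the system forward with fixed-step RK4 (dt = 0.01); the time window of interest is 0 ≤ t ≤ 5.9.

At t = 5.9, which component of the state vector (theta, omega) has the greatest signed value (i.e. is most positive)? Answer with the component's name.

t=0.000: state=(1.550, -0.530)
step 1 (dt=0.01): k1=(-0.530, -10.261), k2=(-0.581, -10.239), k3=(-0.581, -10.239), k4=(-0.632, -10.217); state += dt/6·(k1+2k2+2k3+k4)
t=0.010: state=(1.544, -0.632)
t=0.020: state=(1.537, -0.734)
t=0.030: state=(1.530, -0.836)
continuing one RK4 step at a time; state shown every 20 steps (Δt=0.2):
t=0.200: state=(1.246, -2.471)
t=0.400: state=(0.596, -3.869)
t=0.600: state=(-0.211, -3.925)
t=0.800: state=(-0.875, -2.544)
t=1.000: state=(-1.191, -0.585)
t=1.200: state=(-1.113, 1.324)
t=1.400: state=(-0.689, 2.810)
t=1.600: state=(-0.055, 3.312)
t=1.800: state=(0.548, 2.530)
t=2.000: state=(0.904, 0.956)
t=2.200: state=(0.923, -0.747)
t=2.400: state=(0.627, -2.119)
t=2.600: state=(0.128, -2.695)
t=2.800: state=(-0.379, -2.207)
t=3.000: state=(-0.703, -0.960)
t=3.200: state=(-0.749, 0.490)
t=3.400: state=(-0.525, 1.674)
t=3.600: state=(-0.125, 2.189)
t=3.800: state=(0.291, 1.830)
t=4.000: state=(0.563, 0.818)
t=4.200: state=(0.606, -0.391)
t=4.400: state=(0.422, -1.374)
t=4.600: state=(0.095, -1.784)
t=4.800: state=(-0.243, -1.478)
t=5.000: state=(-0.461, -0.638)
t=5.200: state=(-0.488, 0.362)
t=5.400: state=(-0.330, 1.154)
t=5.600: state=(-0.059, 1.456)
t=5.800: state=(0.213, 1.172)
t=5.900: state=(0.315, 0.854)
compare at T: theta=0.315, omega=0.854

largest component: omega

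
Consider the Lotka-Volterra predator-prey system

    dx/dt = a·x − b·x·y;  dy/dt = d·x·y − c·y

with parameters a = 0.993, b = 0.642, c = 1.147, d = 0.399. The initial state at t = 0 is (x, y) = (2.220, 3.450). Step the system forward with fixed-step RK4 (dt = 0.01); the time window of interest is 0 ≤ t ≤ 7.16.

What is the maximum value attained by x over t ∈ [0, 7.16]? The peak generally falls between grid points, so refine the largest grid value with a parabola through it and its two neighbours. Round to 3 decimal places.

t=0.000: state=(2.220, 3.450)
step 1 (dt=0.01): k1=(-2.713, -0.901), k2=(-2.690, -0.919), k3=(-2.690, -0.918), k4=(-2.667, -0.936); state += dt/6·(k1+2k2+2k3+k4)
t=0.010: state=(2.193, 3.441)
t=0.020: state=(2.167, 3.431)
t=0.030: state=(2.141, 3.421)
continuing one RK4 step at a time; state shown every 25 steps (Δt=0.25):
t=0.250: state=(1.674, 3.138)
t=0.500: state=(1.338, 2.734)
t=0.750: state=(1.144, 2.321)
t=1.000: state=(1.042, 1.942)
t=1.250: state=(1.005, 1.613)
t=1.500: state=(1.017, 1.339)
t=1.750: state=(1.071, 1.115)
t=2.000: state=(1.165, 0.936)
t=2.250: state=(1.301, 0.794)
t=2.500: state=(1.481, 0.685)
t=2.750: state=(1.713, 0.602)
t=3.000: state=(2.003, 0.544)
t=3.250: state=(2.360, 0.507)
t=3.500: state=(2.793, 0.492)
t=3.750: state=(3.307, 0.501)
t=4.000: state=(3.902, 0.538)
t=4.250: state=(4.562, 0.616)
t=4.500: state=(5.244, 0.754)
t=4.750: state=(5.855, 0.985)
t=5.000: state=(6.233, 1.356)
t=5.250: state=(6.168, 1.897)
t=5.500: state=(5.530, 2.565)
t=5.750: state=(4.461, 3.176)
t=6.000: state=(3.328, 3.513)
t=6.250: state=(2.419, 3.503)
t=6.500: state=(1.800, 3.239)
t=6.750: state=(1.414, 2.849)
t=7.000: state=(1.187, 2.433)
t=7.160: state=(1.098, 2.178)
largest grid value and its neighbours: x(5.090)=6.27081, x(5.100)=6.27104, x(5.110)=6.27042
parabola through these three points peaks at t≈5.098 with x≈6.27106

max x = 6.271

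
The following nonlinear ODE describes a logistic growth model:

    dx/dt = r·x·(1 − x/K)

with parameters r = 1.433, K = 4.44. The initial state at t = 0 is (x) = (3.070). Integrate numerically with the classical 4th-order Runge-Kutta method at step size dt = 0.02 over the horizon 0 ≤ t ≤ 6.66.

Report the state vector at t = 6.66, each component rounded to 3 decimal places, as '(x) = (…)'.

(x) = (4.440)

t=0.000: state=(3.070)
step 1 (dt=0.02): k1=(1.357), k2=(1.350), k3=(1.350), k4=(1.342); state += dt/6·(k1+2k2+2k3+k4)
t=0.020: state=(3.097)
t=0.040: state=(3.124)
t=0.060: state=(3.150)
continuing one RK4 step at a time; state shown every 25 steps (Δt=0.5):
t=0.500: state=(3.645)
t=1.000: state=(4.013)
t=1.500: state=(4.221)
t=2.000: state=(4.330)
t=2.500: state=(4.386)
t=3.000: state=(4.413)
t=3.500: state=(4.427)
t=4.000: state=(4.434)
t=4.500: state=(4.437)
t=5.000: state=(4.438)
t=5.500: state=(4.439)
t=6.000: state=(4.440)
t=6.500: state=(4.440)
t=6.660: state=(4.440)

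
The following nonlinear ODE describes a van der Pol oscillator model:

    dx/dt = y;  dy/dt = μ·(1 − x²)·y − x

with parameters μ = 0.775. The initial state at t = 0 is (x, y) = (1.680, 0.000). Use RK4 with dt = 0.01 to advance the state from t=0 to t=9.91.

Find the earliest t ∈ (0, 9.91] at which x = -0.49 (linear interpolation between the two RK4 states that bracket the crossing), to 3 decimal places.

t = 1.972

t=0.000: state=(1.680, 0.000)
step 1 (dt=0.01): k1=(0.000, -1.680), k2=(-0.008, -1.668), k3=(-0.008, -1.668), k4=(-0.017, -1.656); state += dt/6·(k1+2k2+2k3+k4)
t=0.010: state=(1.680, -0.017)
t=0.020: state=(1.680, -0.033)
t=0.030: state=(1.679, -0.049)
continuing one RK4 step at a time; state shown every 50 steps (Δt=0.5):
t=0.500: state=(1.512, -0.608)
t=1.000: state=(1.100, -1.041)
t=1.500: state=(0.445, -1.626)
t=1.970: state=(-0.486, -2.298)
next step: t=1.980: state=(-0.509, -2.306) — x has crossed -0.49
linear interpolation between t=1.970 (-0.48607) and t=1.980 (-0.50909) → t≈1.972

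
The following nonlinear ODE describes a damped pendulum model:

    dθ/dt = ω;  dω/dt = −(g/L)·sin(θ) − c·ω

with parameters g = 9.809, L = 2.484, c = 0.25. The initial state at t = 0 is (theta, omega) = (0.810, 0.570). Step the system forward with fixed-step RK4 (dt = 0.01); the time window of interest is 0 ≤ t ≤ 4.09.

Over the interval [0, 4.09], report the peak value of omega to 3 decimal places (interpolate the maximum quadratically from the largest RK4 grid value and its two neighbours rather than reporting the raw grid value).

max omega = 1.234

t=0.000: state=(0.810, 0.570)
step 1 (dt=0.01): k1=(0.570, -3.003), k2=(0.555, -3.007), k3=(0.555, -3.006), k4=(0.540, -3.010); state += dt/6·(k1+2k2+2k3+k4)
t=0.010: state=(0.816, 0.540)
t=0.020: state=(0.821, 0.510)
t=0.030: state=(0.826, 0.480)
continuing one RK4 step at a time; state shown every 20 steps (Δt=0.2):
t=0.200: state=(0.863, -0.035)
t=0.400: state=(0.798, -0.607)
t=0.600: state=(0.627, -1.085)
t=0.800: state=(0.375, -1.404)
t=1.000: state=(0.080, -1.509)
t=1.200: state=(-0.213, -1.381)
t=1.400: state=(-0.459, -1.056)
t=1.600: state=(-0.627, -0.601)
t=1.800: state=(-0.696, -0.094)
t=2.000: state=(-0.665, 0.401)
t=2.200: state=(-0.541, 0.822)
t=2.400: state=(-0.345, 1.114)
t=2.600: state=(-0.107, 1.233)
t=2.800: state=(0.135, 1.160)
t=3.000: state=(0.346, 0.917)
t=3.200: state=(0.494, 0.554)
t=3.400: state=(0.563, 0.133)
t=3.600: state=(0.548, -0.284)
t=3.800: state=(0.453, -0.643)
t=4.000: state=(0.297, -0.897)
t=4.090: state=(0.213, -0.966)
largest grid value and its neighbours: omega(2.610)=1.23365, omega(2.620)=1.23405, omega(2.630)=1.23398
parabola through these three points peaks at t≈2.623 with omega≈1.23408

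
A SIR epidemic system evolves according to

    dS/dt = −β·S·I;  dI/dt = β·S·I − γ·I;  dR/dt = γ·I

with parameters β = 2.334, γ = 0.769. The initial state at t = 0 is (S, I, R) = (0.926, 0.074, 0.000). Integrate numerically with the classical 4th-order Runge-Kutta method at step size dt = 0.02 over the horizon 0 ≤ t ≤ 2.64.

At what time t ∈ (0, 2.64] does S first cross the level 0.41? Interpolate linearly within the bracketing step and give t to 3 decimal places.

t = 1.728

t=0.000: state=(0.926, 0.074, 0.000)
step 1 (dt=0.02): k1=(-0.160, 0.103, 0.057), k2=(-0.162, 0.104, 0.058), k3=(-0.162, 0.104, 0.058), k4=(-0.164, 0.105, 0.059); state += dt/6·(k1+2k2+2k3+k4)
t=0.020: state=(0.923, 0.076, 0.001)
t=0.040: state=(0.919, 0.078, 0.002)
t=0.060: state=(0.916, 0.080, 0.004)
continuing one RK4 step at a time; state shown every 5 steps (Δt=0.1):
t=0.100: state=(0.909, 0.085, 0.006)
t=0.200: state=(0.890, 0.097, 0.013)
t=0.300: state=(0.869, 0.110, 0.021)
t=0.400: state=(0.845, 0.125, 0.030)
t=0.500: state=(0.820, 0.140, 0.040)
t=0.600: state=(0.792, 0.157, 0.052)
t=0.700: state=(0.762, 0.174, 0.064)
t=0.800: state=(0.730, 0.192, 0.078)
t=0.900: state=(0.696, 0.210, 0.094)
t=1.000: state=(0.662, 0.228, 0.111)
t=1.100: state=(0.626, 0.245, 0.129)
t=1.200: state=(0.590, 0.261, 0.148)
t=1.300: state=(0.554, 0.277, 0.169)
t=1.400: state=(0.519, 0.290, 0.191)
t=1.500: state=(0.484, 0.302, 0.214)
t=1.600: state=(0.451, 0.312, 0.237)
t=1.700: state=(0.419, 0.320, 0.262)
t=1.720: state=(0.412, 0.321, 0.266)
next step: t=1.740: state=(0.406, 0.322, 0.271) — S has crossed 0.41
linear interpolation between t=1.720 (0.41243) and t=1.740 (0.40628) → t≈1.728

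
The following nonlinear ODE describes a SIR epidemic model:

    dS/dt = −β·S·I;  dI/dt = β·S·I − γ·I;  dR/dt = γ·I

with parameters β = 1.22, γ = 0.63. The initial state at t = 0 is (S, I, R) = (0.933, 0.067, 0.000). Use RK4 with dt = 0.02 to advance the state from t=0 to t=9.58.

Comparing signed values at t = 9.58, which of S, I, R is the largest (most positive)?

t=0.000: state=(0.933, 0.067, 0.000)
step 1 (dt=0.02): k1=(-0.076, 0.034, 0.042), k2=(-0.077, 0.034, 0.042), k3=(-0.077, 0.034, 0.042), k4=(-0.077, 0.034, 0.043); state += dt/6·(k1+2k2+2k3+k4)
t=0.020: state=(0.931, 0.068, 0.001)
t=0.040: state=(0.930, 0.068, 0.002)
t=0.060: state=(0.928, 0.069, 0.003)
continuing one RK4 step at a time; state shown every 25 steps (Δt=0.5):
t=0.500: state=(0.891, 0.085, 0.024)
t=1.000: state=(0.840, 0.106, 0.054)
t=1.500: state=(0.783, 0.126, 0.091)
t=2.000: state=(0.720, 0.146, 0.134)
t=2.500: state=(0.656, 0.162, 0.182)
t=3.000: state=(0.592, 0.173, 0.235)
t=3.500: state=(0.531, 0.178, 0.291)
t=4.000: state=(0.477, 0.177, 0.347)
t=4.500: state=(0.429, 0.170, 0.401)
t=5.000: state=(0.388, 0.159, 0.453)
t=5.500: state=(0.354, 0.145, 0.501)
t=6.000: state=(0.325, 0.130, 0.545)
t=6.500: state=(0.302, 0.115, 0.583)
t=7.000: state=(0.282, 0.100, 0.617)
t=7.500: state=(0.267, 0.087, 0.647)
t=8.000: state=(0.254, 0.074, 0.672)
t=8.500: state=(0.244, 0.063, 0.693)
t=9.000: state=(0.235, 0.053, 0.712)
t=9.500: state=(0.228, 0.045, 0.727)
t=9.580: state=(0.227, 0.043, 0.729)
compare at T: S=0.227, I=0.043, R=0.729

largest component: R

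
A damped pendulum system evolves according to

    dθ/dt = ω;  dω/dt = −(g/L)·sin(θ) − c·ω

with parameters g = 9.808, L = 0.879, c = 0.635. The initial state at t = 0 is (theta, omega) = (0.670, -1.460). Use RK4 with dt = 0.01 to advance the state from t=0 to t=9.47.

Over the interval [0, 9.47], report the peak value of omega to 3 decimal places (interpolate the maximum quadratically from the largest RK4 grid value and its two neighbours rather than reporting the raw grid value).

max omega = 1.709

t=0.000: state=(0.670, -1.460)
step 1 (dt=0.01): k1=(-1.460, -6.002), k2=(-1.490, -5.919), k3=(-1.490, -5.918), k4=(-1.519, -5.833); state += dt/6·(k1+2k2+2k3+k4)
t=0.010: state=(0.655, -1.519)
t=0.020: state=(0.640, -1.577)
t=0.030: state=(0.624, -1.632)
continuing one RK4 step at a time; state shown every 50 steps (Δt=0.5):
t=0.500: state=(-0.358, -1.679)
t=1.000: state=(-0.455, 1.208)
t=1.500: state=(0.304, 1.109)
t=2.000: state=(0.295, -1.013)
t=2.500: state=(-0.257, -0.682)
t=3.000: state=(-0.179, 0.832)
t=3.500: state=(0.212, 0.380)
t=4.000: state=(0.100, -0.662)
t=4.500: state=(-0.169, -0.179)
t=5.000: state=(-0.047, 0.509)
t=5.500: state=(0.130, 0.053)
t=6.000: state=(0.014, -0.379)
t=6.500: state=(-0.097, 0.019)
t=7.000: state=(0.005, 0.273)
t=7.500: state=(0.070, -0.057)
t=8.000: state=(-0.014, -0.190)
t=8.500: state=(-0.049, 0.071)
t=9.000: state=(0.018, 0.127)
t=9.470: state=(0.035, -0.061)
largest grid value and its neighbours: omega(1.220)=1.70749, omega(1.230)=1.70893, omega(1.240)=1.70847
parabola through these three points peaks at t≈1.233 with omega≈1.70899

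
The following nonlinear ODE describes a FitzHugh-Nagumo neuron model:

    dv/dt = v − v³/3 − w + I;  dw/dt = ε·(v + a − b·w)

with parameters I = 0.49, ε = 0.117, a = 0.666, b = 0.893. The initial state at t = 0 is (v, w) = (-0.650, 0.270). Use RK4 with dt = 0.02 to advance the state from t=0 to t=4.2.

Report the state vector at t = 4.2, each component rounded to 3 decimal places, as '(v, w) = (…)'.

(v, w) = (-1.392, -0.060)

t=0.000: state=(-0.650, 0.270)
step 1 (dt=0.02): k1=(-0.338, -0.026), k2=(-0.340, -0.027), k3=(-0.340, -0.027), k4=(-0.342, -0.027); state += dt/6·(k1+2k2+2k3+k4)
t=0.020: state=(-0.657, 0.269)
t=0.040: state=(-0.664, 0.269)
t=0.060: state=(-0.671, 0.268)
continuing one RK4 step at a time; state shown every 10 steps (Δt=0.2):
t=0.200: state=(-0.721, 0.264)
t=0.400: state=(-0.798, 0.256)
t=0.600: state=(-0.878, 0.247)
t=0.800: state=(-0.960, 0.236)
t=1.000: state=(-1.042, 0.223)
t=1.200: state=(-1.119, 0.209)
t=1.400: state=(-1.189, 0.194)
t=1.600: state=(-1.251, 0.177)
t=1.800: state=(-1.303, 0.159)
t=2.000: state=(-1.345, 0.140)
t=2.200: state=(-1.377, 0.121)
t=2.400: state=(-1.401, 0.102)
t=2.600: state=(-1.416, 0.083)
t=2.800: state=(-1.426, 0.064)
t=3.000: state=(-1.430, 0.045)
t=3.200: state=(-1.430, 0.026)
t=3.400: state=(-1.427, 0.008)
t=3.600: state=(-1.421, -0.010)
t=3.800: state=(-1.413, -0.027)
t=4.000: state=(-1.403, -0.044)
t=4.200: state=(-1.392, -0.060)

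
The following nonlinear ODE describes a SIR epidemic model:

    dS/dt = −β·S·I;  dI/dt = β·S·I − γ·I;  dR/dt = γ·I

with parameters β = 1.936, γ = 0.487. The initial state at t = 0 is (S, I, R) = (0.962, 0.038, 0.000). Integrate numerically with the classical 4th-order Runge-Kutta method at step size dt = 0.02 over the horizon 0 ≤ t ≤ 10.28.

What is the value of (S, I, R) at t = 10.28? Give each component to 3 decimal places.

t=0.000: state=(0.962, 0.038, 0.000)
step 1 (dt=0.02): k1=(-0.071, 0.052, 0.019), k2=(-0.072, 0.053, 0.019), k3=(-0.072, 0.053, 0.019), k4=(-0.073, 0.054, 0.019); state += dt/6·(k1+2k2+2k3+k4)
t=0.020: state=(0.961, 0.039, 0.000)
t=0.040: state=(0.959, 0.040, 0.001)
t=0.060: state=(0.958, 0.041, 0.001)
continuing one RK4 step at a time; state shown every 25 steps (Δt=0.5):
t=0.500: state=(0.913, 0.074, 0.013)
t=1.000: state=(0.827, 0.135, 0.038)
t=1.500: state=(0.697, 0.222, 0.081)
t=2.000: state=(0.536, 0.317, 0.147)
t=2.500: state=(0.381, 0.386, 0.233)
t=3.000: state=(0.258, 0.411, 0.331)
t=3.500: state=(0.174, 0.396, 0.430)
t=4.000: state=(0.121, 0.357, 0.522)
t=4.500: state=(0.087, 0.309, 0.603)
t=5.000: state=(0.066, 0.261, 0.673)
t=5.500: state=(0.053, 0.217, 0.731)
t=6.000: state=(0.044, 0.178, 0.779)
t=6.500: state=(0.037, 0.145, 0.818)
t=7.000: state=(0.033, 0.117, 0.850)
t=7.500: state=(0.030, 0.095, 0.875)
t=8.000: state=(0.027, 0.076, 0.896)
t=8.500: state=(0.026, 0.062, 0.913)
t=9.000: state=(0.024, 0.049, 0.926)
t=9.500: state=(0.023, 0.040, 0.937)
t=10.000: state=(0.022, 0.032, 0.946)
t=10.280: state=(0.022, 0.028, 0.950)

(S, I, R) = (0.022, 0.028, 0.950)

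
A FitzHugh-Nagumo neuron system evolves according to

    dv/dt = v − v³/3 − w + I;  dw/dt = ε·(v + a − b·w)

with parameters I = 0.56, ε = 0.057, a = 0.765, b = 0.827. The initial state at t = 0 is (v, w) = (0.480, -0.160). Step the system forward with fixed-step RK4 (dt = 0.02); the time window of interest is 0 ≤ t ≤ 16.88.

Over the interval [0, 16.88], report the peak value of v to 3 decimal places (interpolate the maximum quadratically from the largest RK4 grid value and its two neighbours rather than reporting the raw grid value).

t=0.000: state=(0.480, -0.160)
step 1 (dt=0.02): k1=(1.163, 0.079), k2=(1.171, 0.079), k3=(1.171, 0.079), k4=(1.179, 0.080); state += dt/6·(k1+2k2+2k3+k4)
t=0.020: state=(0.503, -0.158)
t=0.040: state=(0.527, -0.157)
t=0.060: state=(0.551, -0.155)
continuing one RK4 step at a time; state shown every 50 steps (Δt=1):
t=1.000: state=(1.664, -0.048)
t=2.000: state=(1.923, 0.100)
t=3.000: state=(1.892, 0.244)
t=4.000: state=(1.839, 0.380)
t=5.000: state=(1.784, 0.506)
t=6.000: state=(1.729, 0.623)
t=7.000: state=(1.672, 0.731)
t=8.000: state=(1.614, 0.832)
t=9.000: state=(1.554, 0.924)
t=10.000: state=(1.492, 1.009)
t=11.000: state=(1.426, 1.086)
t=12.000: state=(1.357, 1.156)
t=13.000: state=(1.281, 1.219)
t=14.000: state=(1.197, 1.275)
t=15.000: state=(1.100, 1.323)
t=16.000: state=(0.980, 1.362)
t=16.880: state=(0.841, 1.389)
largest grid value and its neighbours: v(2.060)=1.92371, v(2.080)=1.92372, v(2.100)=1.92367
parabola through these three points peaks at t≈2.072 with v≈1.92372

max v = 1.924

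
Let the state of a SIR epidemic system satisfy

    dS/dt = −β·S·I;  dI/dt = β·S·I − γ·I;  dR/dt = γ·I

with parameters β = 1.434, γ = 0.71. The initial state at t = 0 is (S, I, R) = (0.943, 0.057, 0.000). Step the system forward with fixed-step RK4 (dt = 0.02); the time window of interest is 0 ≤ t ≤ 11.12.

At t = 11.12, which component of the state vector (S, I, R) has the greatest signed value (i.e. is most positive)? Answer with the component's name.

largest component: R

t=0.000: state=(0.943, 0.057, 0.000)
step 1 (dt=0.02): k1=(-0.077, 0.037, 0.040), k2=(-0.078, 0.037, 0.041), k3=(-0.078, 0.037, 0.041), k4=(-0.078, 0.037, 0.041); state += dt/6·(k1+2k2+2k3+k4)
t=0.020: state=(0.941, 0.058, 0.001)
t=0.040: state=(0.940, 0.058, 0.002)
t=0.060: state=(0.938, 0.059, 0.002)
continuing one RK4 step at a time; state shown every 25 steps (Δt=0.5):
t=0.500: state=(0.899, 0.077, 0.024)
t=1.000: state=(0.843, 0.101, 0.055)
t=1.500: state=(0.777, 0.127, 0.096)
t=2.000: state=(0.703, 0.152, 0.146)
t=2.500: state=(0.626, 0.171, 0.203)
t=3.000: state=(0.551, 0.183, 0.266)
t=3.500: state=(0.482, 0.186, 0.332)
t=4.000: state=(0.423, 0.180, 0.397)
t=4.500: state=(0.373, 0.168, 0.459)
t=5.000: state=(0.333, 0.152, 0.516)
t=5.500: state=(0.300, 0.133, 0.566)
t=6.000: state=(0.275, 0.115, 0.610)
t=6.500: state=(0.255, 0.097, 0.648)
t=7.000: state=(0.239, 0.081, 0.680)
t=7.500: state=(0.227, 0.067, 0.706)
t=8.000: state=(0.217, 0.055, 0.728)
t=8.500: state=(0.209, 0.045, 0.746)
t=9.000: state=(0.203, 0.037, 0.760)
t=9.500: state=(0.198, 0.030, 0.772)
t=10.000: state=(0.195, 0.024, 0.781)
t=10.500: state=(0.192, 0.019, 0.789)
t=11.000: state=(0.189, 0.016, 0.795)
t=11.120: state=(0.189, 0.015, 0.796)
compare at T: S=0.189, I=0.015, R=0.796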